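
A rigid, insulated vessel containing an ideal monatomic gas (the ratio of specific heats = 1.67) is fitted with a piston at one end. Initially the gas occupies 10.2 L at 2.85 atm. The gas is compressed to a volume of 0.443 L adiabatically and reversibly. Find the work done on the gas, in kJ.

P₂ = P₁(V₁/V₂)^γ = 2.85×(10.2/0.443)^(1.67) = 536.7 atm.
For a reversible adiabat, W_by_gas = (P₁V₁ − P₂V₂)/(γ−1).
W_by = (288800×0.0102 − 5.438×10^7×0.000443) / (0.67) = -31560 J.
W_on_gas = −W_by = 31560 J.

W ≈ 31.6 kJ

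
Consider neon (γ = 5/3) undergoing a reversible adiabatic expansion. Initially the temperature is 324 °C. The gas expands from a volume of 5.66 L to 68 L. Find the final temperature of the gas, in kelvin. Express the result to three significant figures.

T₂ ≈ 114 K

Adiabatic: T₁V₁^(γ−1) = T₂V₂^(γ−1) ⇒ T₂ = T₁ (V₁/V₂)^(γ−1).
T₁ = 324 °C = 597.1 K.
T₂ = 597.1 × (5.66/68)^(2/3) = 113.8 K.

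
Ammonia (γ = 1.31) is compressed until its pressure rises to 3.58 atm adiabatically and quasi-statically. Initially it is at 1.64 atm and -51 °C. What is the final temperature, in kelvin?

T₂ ≈ 267 K

Adiabatic: T₂/T₁ = (P₂/P₁)^((γ−1)/γ).
T₁ = -51 °C = 222.1 K.
T₂ = 222.1 × (3.58/1.64)^(0.237) = 267.2 K.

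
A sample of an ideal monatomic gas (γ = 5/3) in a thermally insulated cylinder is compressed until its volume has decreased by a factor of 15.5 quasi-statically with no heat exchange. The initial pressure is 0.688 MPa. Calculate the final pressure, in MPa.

P₂ ≈ 66.3 MPa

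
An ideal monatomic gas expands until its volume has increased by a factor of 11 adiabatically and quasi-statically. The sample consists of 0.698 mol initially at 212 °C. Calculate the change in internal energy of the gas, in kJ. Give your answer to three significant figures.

Adiabatic: T₁V₁^(γ−1) = T₂V₂^(γ−1) ⇒ T₂ = T₁ (V₁/V₂)^(γ−1).
γ = 5/3 for a monatomic ideal gas, so γ−1 = 2/3.
T₁ = 212 °C = 485.1 K.
T₂ = 485.1 × (1/11)^(2/3) = 98.09 K.
Q = 0, so ΔU = W_on_gas = nCᵥΔT with Cᵥ = R/(γ−1) = 12.47 J/(mol·K).
ΔU = 0.698 × 12.47 × (98.09 − 485.1) = -3369 J.

ΔU ≈ -3.37 kJ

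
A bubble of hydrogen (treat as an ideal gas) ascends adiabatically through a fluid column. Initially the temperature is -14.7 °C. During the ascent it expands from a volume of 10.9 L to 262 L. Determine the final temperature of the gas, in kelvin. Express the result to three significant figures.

T₂ ≈ 72.4 K

Adiabatic: T₁V₁^(γ−1) = T₂V₂^(γ−1) ⇒ T₂ = T₁ (V₁/V₂)^(γ−1).
For a diatomic ideal gas γ = 7/5, so γ−1 = 2/5.
T₁ = -14.7 °C = 258.4 K.
T₂ = 258.4 × (10.9/262)^(2/5) = 72.45 K.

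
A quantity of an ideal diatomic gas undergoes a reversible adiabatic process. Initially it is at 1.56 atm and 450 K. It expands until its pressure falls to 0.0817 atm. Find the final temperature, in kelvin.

Along an adiabat T P^((1−γ)/γ) is constant, so T₂ = T₁ (P₂/P₁)^((γ−1)/γ).
For a diatomic ideal gas γ = 7/5, so (γ−1)/γ = 2/7.
T₂ = 450 × (0.0817/1.56)^(2/7) = 193.7 K.

T₂ ≈ 194 K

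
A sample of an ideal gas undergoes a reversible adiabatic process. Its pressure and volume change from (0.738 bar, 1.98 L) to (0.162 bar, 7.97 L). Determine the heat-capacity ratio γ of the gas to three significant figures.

γ ≈ 1.09

PV^γ = const ⇒ γ = ln(P₂/P₁) / ln(V₁/V₂).
γ = ln(0.162/0.738) / ln(1.98/7.97) = 1.089.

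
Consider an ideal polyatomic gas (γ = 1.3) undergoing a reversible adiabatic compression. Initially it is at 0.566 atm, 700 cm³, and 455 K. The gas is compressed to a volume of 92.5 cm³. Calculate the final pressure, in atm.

P₂ ≈ 7.86 atm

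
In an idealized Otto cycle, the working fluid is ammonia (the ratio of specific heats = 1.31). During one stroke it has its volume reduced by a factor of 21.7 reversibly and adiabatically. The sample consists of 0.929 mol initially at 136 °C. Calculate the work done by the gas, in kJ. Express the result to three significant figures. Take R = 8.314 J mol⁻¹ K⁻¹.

W ≈ -16.3 kJ

For a reversible adiabat TV^(γ−1) is constant, so T₂ = T₁ (V₁/V₂)^(γ−1).
T₁ = 136 °C = 409.1 K.
T₂ = 409.1 × 21.7^(0.31) = 1062 K.
Q = 0, so ΔU = W_on_gas = nCᵥΔT with Cᵥ = R/(γ−1) = 26.82 J/(mol·K).
ΔU = 0.929 × 26.82 × (1062 − 409.1) = 16270 J.
Work done by the gas = −ΔU = -16270 J.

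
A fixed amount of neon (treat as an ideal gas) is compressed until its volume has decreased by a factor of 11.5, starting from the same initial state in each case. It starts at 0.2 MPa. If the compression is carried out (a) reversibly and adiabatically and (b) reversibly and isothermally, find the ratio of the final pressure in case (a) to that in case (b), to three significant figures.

For a monatomic ideal gas γ = 5/3.
Isothermal: P_b = P₁(V₁/V₂) = 0.2×11.5.
Adiabatic: P_a = P₁(V₁/V₂)^γ = 0.2×11.5^(5/3).
P_a/P_b = (V₁/V₂)^(γ−1) = 11.5^(2/3) = 5.095.

P_adiabatic / P_isothermal ≈ 5.09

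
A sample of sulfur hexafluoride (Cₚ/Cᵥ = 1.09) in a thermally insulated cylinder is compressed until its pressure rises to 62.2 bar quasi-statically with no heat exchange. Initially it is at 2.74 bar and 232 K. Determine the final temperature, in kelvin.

T₂ ≈ 300 K

Along an adiabat T P^((1−γ)/γ) is constant, so T₂ = T₁ (P₂/P₁)^((γ−1)/γ).
T₂ = 232 × (62.2/2.74)^(0.0826) = 300.2 K.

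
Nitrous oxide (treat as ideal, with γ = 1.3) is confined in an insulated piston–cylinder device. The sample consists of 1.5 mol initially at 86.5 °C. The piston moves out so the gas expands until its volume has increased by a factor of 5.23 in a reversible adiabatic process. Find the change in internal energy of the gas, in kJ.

Adiabatic: T₁V₁^(γ−1) = T₂V₂^(γ−1) ⇒ T₂ = T₁ (V₁/V₂)^(γ−1).
T₁ = 86.5 °C = 359.6 K.
T₂ = 359.6 × (1/5.23)^(0.3) = 218.9 K.
Q = 0, so ΔU = W_on_gas = nCᵥΔT with Cᵥ = R/(γ−1) = 27.71 J/(mol·K).
ΔU = 1.5 × 27.71 × (218.9 − 359.6) = -5849 J.

ΔU ≈ -5.85 kJ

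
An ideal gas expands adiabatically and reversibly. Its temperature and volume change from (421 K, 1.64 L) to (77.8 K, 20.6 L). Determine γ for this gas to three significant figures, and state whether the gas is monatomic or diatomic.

TV^(γ−1) = const ⇒ γ − 1 = ln(T₂/T₁) / ln(V₁/V₂).
γ = 1 + ln(77.8/421) / ln(1.64/20.6) = 1.667.
γ ≈ 1.67 is close to 5/3, so the gas is monatomic.

γ ≈ 1.67; monatomic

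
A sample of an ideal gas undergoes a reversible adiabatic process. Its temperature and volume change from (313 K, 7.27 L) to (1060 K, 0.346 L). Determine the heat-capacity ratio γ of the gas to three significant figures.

TV^(γ−1) = const ⇒ γ − 1 = ln(T₂/T₁) / ln(V₁/V₂).
γ = 1 + ln(1060/313) / ln(7.27/0.346) = 1.401.

γ ≈ 1.40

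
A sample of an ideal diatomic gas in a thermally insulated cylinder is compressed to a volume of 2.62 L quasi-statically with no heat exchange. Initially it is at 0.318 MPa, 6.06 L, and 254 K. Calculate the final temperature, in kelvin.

Adiabatic: T₁V₁^(γ−1) = T₂V₂^(γ−1) ⇒ T₂ = T₁ (V₁/V₂)^(γ−1).
γ = 7/5 for a diatomic ideal gas.
T₂ = 254 × (6.06/2.62)^(2/5) = 355.2 K.

T₂ ≈ 355 K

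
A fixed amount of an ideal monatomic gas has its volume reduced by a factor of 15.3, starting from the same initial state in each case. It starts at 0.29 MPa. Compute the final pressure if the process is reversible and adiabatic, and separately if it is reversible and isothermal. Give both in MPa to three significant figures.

For a monatomic ideal gas γ = 5/3.
Isothermal: P₂ = P₁(V₁/V₂) = 0.29×15.3 = 4.437 MPa.
Adiabatic: P₂ = P₁(V₁/V₂)^γ = 0.29×15.3^(5/3) = 27.35 MPa.

adiabatic: 27.3 MPa; isothermal: 4.44 MPa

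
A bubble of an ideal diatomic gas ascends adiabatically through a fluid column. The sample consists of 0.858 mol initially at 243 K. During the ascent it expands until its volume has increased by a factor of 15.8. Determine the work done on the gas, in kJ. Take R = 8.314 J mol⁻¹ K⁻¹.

W ≈ -2.90 kJ

Adiabatic: T₁V₁^(γ−1) = T₂V₂^(γ−1) ⇒ T₂ = T₁ (V₁/V₂)^(γ−1).
γ = 7/5 for a diatomic ideal gas, so γ−1 = 2/5.
T₂ = 243 × (1/15.8)^(2/5) = 80.56 K.
Q = 0, so ΔU = W_on_gas = nCᵥΔT with Cᵥ = R/(γ−1) = 20.79 J/(mol·K).
ΔU = 0.858 × 20.79 × (80.56 − 243) = -2897 J.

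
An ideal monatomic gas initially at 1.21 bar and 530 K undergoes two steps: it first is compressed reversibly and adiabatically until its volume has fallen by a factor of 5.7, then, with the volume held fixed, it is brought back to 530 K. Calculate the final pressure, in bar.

P₃ ≈ 6.90 bar

For a monatomic ideal gas γ = 5/3.
Adiabatic step (PV^γ = const): P₂ = 1.21×5.7^(5/3) = 22.01 bar; T₂ = 530×5.7^(2/3) = 1691 K.
Isochoric: P₃ = P₂(T₃/T₂) = 22.01 × (530/1691) = 6.897 bar.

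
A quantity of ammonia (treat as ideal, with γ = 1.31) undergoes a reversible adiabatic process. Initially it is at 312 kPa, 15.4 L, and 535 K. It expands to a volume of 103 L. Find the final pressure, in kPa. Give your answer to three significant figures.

P₂ ≈ 25.9 kPa

Since PV^γ is constant along a reversible adiabat, P₂ = P₁ (V₁/V₂)^γ.
P₂ = 312 × (15.4/103)^(1.31) = 25.88 kPa.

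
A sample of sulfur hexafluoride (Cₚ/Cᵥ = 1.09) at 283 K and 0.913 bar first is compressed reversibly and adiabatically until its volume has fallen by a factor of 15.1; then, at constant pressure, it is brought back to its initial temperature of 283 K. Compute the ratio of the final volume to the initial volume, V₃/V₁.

Adiabatic step: V₂/V₁ = 0.06623; T₂ = T₁·15.1^(0.09) = 361.3 K.
Isobaric step: V₃/V₂ = T₃/T₂ = 283/361.3.
V₃/V₁ = (V₂/V₁)(V₃/V₂) = 0.06623 × (283/361.3) = 0.05187.

V₃/V₁ ≈ 0.0519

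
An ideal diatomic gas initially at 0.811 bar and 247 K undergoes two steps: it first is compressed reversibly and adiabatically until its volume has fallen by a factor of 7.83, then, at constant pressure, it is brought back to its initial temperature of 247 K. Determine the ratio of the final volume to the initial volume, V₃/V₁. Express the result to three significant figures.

V₃/V₁ ≈ 0.0561

For a diatomic ideal gas γ = 7/5.
Adiabatic step: V₂/V₁ = 0.1277; T₂ = T₁·7.83^(2/5) = 562.6 K.
Isobaric step: V₃/V₂ = T₃/T₂ = 247/562.6.
V₃/V₁ = (V₂/V₁)(V₃/V₂) = 0.1277 × (247/562.6) = 0.05607.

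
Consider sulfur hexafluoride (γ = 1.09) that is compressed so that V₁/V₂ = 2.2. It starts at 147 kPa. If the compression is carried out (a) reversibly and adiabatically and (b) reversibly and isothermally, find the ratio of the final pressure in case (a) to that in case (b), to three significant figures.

P_adiabatic / P_isothermal ≈ 1.07

Isothermal: P_b = P₁(V₁/V₂) = 147×2.2.
Adiabatic: P_a = P₁(V₁/V₂)^γ = 147×2.2^(1.09).
P_a/P_b = (V₁/V₂)^(γ−1) = 2.2^(0.09) = 1.074.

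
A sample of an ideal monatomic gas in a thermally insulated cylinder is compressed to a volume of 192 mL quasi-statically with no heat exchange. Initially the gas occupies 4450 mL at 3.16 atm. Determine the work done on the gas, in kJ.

γ = 5/3 for a monatomic ideal gas.
P₂ = P₁(V₁/V₂)^γ = 3.16×(4450/192)^(5/3) = 595.4 atm.
For a reversible adiabat, W_by_gas = (P₁V₁ − P₂V₂)/(γ−1).
W_by = (320200×0.00445 − 6.033×10^7×0.000192) / (2/3) = -15240 J.
W_on_gas = −W_by = 15240 J.

W ≈ 15.2 kJ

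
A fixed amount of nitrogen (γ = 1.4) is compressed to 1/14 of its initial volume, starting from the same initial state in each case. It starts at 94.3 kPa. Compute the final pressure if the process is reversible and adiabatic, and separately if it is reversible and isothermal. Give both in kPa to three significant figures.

adiabatic: 3790 kPa; isothermal: 1320 kPa

Isothermal: P₂ = P₁(V₁/V₂) = 94.3×14 = 1320 kPa.
Adiabatic: P₂ = P₁(V₁/V₂)^γ = 94.3×14^(1.4) = 3794 kPa.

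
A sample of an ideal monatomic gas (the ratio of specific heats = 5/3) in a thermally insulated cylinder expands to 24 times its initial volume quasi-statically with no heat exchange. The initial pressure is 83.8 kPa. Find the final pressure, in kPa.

Since PV^γ is constant along a reversible adiabat, P₂ = P₁ (V₁/V₂)^γ.
P₂ = 83.8 × (1/24)^(5/3) = 0.4197 kPa.

P₂ ≈ 0.420 kPa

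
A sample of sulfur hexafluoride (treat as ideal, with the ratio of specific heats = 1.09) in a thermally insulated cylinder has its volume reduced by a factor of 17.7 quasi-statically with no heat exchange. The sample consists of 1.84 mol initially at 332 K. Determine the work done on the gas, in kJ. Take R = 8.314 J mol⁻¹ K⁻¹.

For a reversible adiabat TV^(γ−1) is constant, so T₂ = T₁ (V₁/V₂)^(γ−1).
T₂ = 332 × 17.7^(0.09) = 430 K.
Q = 0, so ΔU = W_on_gas = nCᵥΔT with Cᵥ = R/(γ−1) = 92.38 J/(mol·K).
ΔU = 1.84 × 92.38 × (430 − 332) = 16660 J.

W ≈ 16.7 kJ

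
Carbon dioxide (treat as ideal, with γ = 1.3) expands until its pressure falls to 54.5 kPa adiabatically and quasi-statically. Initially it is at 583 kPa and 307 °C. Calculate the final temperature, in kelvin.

Along an adiabat T P^((1−γ)/γ) is constant, so T₂ = T₁ (P₂/P₁)^((γ−1)/γ).
T₁ = 307 °C = 580.1 K.
T₂ = 580.1 × (54.5/583)^(0.231) = 335.7 K.

T₂ ≈ 336 K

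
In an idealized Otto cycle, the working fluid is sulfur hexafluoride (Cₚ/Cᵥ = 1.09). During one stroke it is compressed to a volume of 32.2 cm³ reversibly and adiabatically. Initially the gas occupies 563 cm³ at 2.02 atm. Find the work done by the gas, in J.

P₂ = P₁(V₁/V₂)^γ = 2.02×(563/32.2)^(1.09) = 45.69 atm.
For a reversible adiabat, W_by_gas = (P₁V₁ − P₂V₂)/(γ−1).
W_by = (204700×0.000563 − 4.63×10^6×3.22×10^-5) / (0.09) = -376.1 J.

W ≈ -376 J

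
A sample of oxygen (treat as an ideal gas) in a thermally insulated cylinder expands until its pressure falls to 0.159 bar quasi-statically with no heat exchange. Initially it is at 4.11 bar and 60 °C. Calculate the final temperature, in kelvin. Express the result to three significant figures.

Along an adiabat T P^((1−γ)/γ) is constant, so T₂ = T₁ (P₂/P₁)^((γ−1)/γ).
For a diatomic ideal gas γ = 7/5, so (γ−1)/γ = 2/7.
T₁ = 60 °C = 333.1 K.
T₂ = 333.1 × (0.159/4.11)^(2/7) = 131.5 K.

T₂ ≈ 132 K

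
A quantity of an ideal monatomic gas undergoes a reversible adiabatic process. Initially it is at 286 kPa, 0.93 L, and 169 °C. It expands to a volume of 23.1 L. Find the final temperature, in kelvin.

T₂ ≈ 51.9 K

For a reversible adiabat TV^(γ−1) is constant, so T₂ = T₁ (V₁/V₂)^(γ−1).
γ = 5/3 for a monatomic ideal gas.
T₁ = 169 °C = 442.1 K.
T₂ = 442.1 × (0.93/23.1)^(2/3) = 51.94 K.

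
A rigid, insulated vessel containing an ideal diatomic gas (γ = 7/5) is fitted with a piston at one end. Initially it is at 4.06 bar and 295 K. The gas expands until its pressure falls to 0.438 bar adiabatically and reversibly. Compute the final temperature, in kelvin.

Adiabatic: T₂/T₁ = (P₂/P₁)^((γ−1)/γ).
T₂ = 295 × (0.438/4.06)^(2/7) = 156.1 K.

T₂ ≈ 156 K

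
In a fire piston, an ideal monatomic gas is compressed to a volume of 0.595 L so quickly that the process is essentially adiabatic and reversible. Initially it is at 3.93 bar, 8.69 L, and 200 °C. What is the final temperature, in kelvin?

T₂ ≈ 2830 K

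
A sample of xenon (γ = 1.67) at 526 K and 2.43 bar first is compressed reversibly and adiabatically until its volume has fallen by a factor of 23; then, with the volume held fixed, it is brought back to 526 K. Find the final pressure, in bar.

Adiabatic step (PV^γ = const): P₂ = 2.43×23^(1.67) = 456.8 bar; T₂ = 526×23^(0.67) = 4299 K.
Isochoric: P₃ = P₂(T₃/T₂) = 456.8 × (526/4299) = 55.89 bar.

P₃ ≈ 55.9 bar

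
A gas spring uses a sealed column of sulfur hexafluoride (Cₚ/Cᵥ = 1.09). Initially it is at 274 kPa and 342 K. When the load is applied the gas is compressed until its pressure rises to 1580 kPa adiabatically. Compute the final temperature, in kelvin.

T₂ ≈ 395 K

Adiabatic: T₂/T₁ = (P₂/P₁)^((γ−1)/γ).
T₂ = 342 × (1580/274)^(0.0826) = 395.2 K.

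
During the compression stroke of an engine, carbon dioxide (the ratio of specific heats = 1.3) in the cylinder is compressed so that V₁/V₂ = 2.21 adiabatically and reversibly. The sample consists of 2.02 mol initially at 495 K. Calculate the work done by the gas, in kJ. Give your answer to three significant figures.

W ≈ -7.44 kJ

Adiabatic: T₁V₁^(γ−1) = T₂V₂^(γ−1) ⇒ T₂ = T₁ (V₁/V₂)^(γ−1).
T₂ = 495 × 2.21^(0.3) = 627.9 K.
Q = 0, so ΔU = W_on_gas = nCᵥΔT with Cᵥ = R/(γ−1) = 27.71 J/(mol·K).
ΔU = 2.02 × 27.71 × (627.9 − 495) = 7442 J.
Work done by the gas = −ΔU = -7442 J.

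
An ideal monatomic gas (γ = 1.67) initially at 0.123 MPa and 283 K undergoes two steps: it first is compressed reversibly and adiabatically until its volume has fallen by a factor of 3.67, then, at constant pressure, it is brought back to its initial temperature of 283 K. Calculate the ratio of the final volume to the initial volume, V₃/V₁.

Adiabatic step: V₂/V₁ = 0.2725; T₂ = T₁·3.67^(0.67) = 676.3 K.
Isobaric step: V₃/V₂ = T₃/T₂ = 283/676.3.
V₃/V₁ = (V₂/V₁)(V₃/V₂) = 0.2725 × (283/676.3) = 0.114.

V₃/V₁ ≈ 0.114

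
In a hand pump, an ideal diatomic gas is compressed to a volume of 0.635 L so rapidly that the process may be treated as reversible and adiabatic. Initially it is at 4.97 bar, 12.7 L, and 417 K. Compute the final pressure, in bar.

P₂ ≈ 329 bar

Adiabatic: P₁V₁^γ = P₂V₂^γ ⇒ P₂ = P₁ (V₁/V₂)^γ.
γ = 7/5 for a diatomic ideal gas.
P₂ = 4.97 × (12.7/0.635)^(7/5) = 329.5 bar.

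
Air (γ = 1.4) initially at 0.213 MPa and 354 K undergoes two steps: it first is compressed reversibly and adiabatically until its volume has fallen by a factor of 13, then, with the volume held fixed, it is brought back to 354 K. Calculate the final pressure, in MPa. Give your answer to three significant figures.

P₃ ≈ 2.77 MPa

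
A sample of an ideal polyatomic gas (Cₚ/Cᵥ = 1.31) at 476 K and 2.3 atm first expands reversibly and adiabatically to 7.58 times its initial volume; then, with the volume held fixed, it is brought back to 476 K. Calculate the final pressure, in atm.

Adiabatic step (PV^γ = const): P₂ = 2.3×(1/7.58)^(1.31) = 0.1619 atm; T₂ = 476×(1/7.58)^(0.31) = 254 K.
Isochoric: P₃ = P₂(T₃/T₂) = 0.1619 × (476/254) = 0.3034 atm.

P₃ ≈ 0.303 atm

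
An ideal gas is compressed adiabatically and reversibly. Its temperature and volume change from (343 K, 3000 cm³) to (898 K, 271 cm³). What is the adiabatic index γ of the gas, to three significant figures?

γ ≈ 1.40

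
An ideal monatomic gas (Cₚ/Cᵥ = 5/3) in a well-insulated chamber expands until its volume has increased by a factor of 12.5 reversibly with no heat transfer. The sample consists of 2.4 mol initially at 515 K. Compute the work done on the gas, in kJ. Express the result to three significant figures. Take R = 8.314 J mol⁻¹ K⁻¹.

W ≈ -12.6 kJ

For a reversible adiabat TV^(γ−1) is constant, so T₂ = T₁ (V₁/V₂)^(γ−1).
T₂ = 515 × (1/12.5)^(2/3) = 95.62 K.
Q = 0, so ΔU = W_on_gas = nCᵥΔT with Cᵥ = R/(γ−1) = 12.47 J/(mol·K).
ΔU = 2.4 × 12.47 × (95.62 − 515) = -12550 J.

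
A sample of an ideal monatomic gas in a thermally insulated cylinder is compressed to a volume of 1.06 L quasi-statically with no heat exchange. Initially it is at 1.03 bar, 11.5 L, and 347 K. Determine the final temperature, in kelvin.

T₂ ≈ 1700 K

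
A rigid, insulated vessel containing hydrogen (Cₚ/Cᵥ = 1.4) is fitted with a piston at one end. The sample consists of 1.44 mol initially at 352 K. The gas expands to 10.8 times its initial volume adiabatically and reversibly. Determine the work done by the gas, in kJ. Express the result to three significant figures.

W ≈ 6.47 kJ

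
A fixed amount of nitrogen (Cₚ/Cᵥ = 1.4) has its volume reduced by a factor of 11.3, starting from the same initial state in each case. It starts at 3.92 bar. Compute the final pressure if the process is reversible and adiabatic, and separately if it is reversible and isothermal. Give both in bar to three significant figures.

adiabatic: 117 bar; isothermal: 44.3 bar

Isothermal: P₂ = P₁(V₁/V₂) = 3.92×11.3 = 44.3 bar.
Adiabatic: P₂ = P₁(V₁/V₂)^γ = 3.92×11.3^(1.4) = 116.8 bar.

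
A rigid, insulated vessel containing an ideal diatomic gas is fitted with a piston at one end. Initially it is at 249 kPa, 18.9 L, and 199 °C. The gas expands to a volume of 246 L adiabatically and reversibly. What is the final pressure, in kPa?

Since PV^γ is constant along a reversible adiabat, P₂ = P₁ (V₁/V₂)^γ.
γ = 7/5 for a diatomic ideal gas.
P₂ = 249 × (18.9/246)^(7/5) = 6.854 kPa.

P₂ ≈ 6.85 kPa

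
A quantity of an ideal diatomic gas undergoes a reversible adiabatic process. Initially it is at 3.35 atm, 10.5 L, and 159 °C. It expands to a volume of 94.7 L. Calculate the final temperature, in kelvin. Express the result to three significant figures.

T₂ ≈ 179 K

For a reversible adiabat TV^(γ−1) is constant, so T₂ = T₁ (V₁/V₂)^(γ−1).
γ = 7/5 for a diatomic ideal gas.
T₁ = 159 °C = 432.1 K.
T₂ = 432.1 × (10.5/94.7)^(2/5) = 179.3 K.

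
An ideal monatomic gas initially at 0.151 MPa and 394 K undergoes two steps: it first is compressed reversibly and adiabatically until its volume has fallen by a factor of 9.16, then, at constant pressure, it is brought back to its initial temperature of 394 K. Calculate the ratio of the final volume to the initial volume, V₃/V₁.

V₃/V₁ ≈ 0.0249

For a monatomic ideal gas γ = 5/3.
Adiabatic step: V₂/V₁ = 0.1092; T₂ = T₁·9.16^(2/3) = 1725 K.
Isobaric step: V₃/V₂ = T₃/T₂ = 394/1725.
V₃/V₁ = (V₂/V₁)(V₃/V₂) = 0.1092 × (394/1725) = 0.02494.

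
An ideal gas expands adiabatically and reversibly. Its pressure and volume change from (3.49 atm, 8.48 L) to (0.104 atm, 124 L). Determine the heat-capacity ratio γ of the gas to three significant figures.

PV^γ = const ⇒ γ = ln(P₂/P₁) / ln(V₁/V₂).
γ = ln(0.104/3.49) / ln(8.48/124) = 1.31.

γ ≈ 1.31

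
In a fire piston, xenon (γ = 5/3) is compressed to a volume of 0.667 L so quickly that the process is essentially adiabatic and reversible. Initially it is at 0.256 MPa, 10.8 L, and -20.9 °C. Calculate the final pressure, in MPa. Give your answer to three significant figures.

Since PV^γ is constant along a reversible adiabat, P₂ = P₁ (V₁/V₂)^γ.
P₂ = 0.256 × (10.8/0.667)^(5/3) = 26.53 MPa.

P₂ ≈ 26.5 MPa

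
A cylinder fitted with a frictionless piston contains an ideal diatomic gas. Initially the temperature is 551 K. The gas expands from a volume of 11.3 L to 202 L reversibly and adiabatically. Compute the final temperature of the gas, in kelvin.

For a reversible adiabat TV^(γ−1) is constant, so T₂ = T₁ (V₁/V₂)^(γ−1).
For a diatomic ideal gas γ = 7/5, so γ−1 = 2/5.
T₂ = 551 × (11.3/202)^(2/5) = 173.9 K.

T₂ ≈ 174 K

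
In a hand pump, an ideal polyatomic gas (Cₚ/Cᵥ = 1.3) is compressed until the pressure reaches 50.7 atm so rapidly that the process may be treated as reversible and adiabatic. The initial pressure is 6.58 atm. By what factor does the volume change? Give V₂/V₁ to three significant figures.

From PV^γ = const, V₂/V₁ = (P₁/P₂)^(1/γ).
V₂/V₁ = (6.58/50.7)^(0.769) = 0.2079.

V₂/V₁ ≈ 0.208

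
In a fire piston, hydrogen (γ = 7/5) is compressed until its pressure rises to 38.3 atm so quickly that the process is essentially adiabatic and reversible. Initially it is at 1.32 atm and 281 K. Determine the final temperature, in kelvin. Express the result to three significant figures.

T₂ ≈ 736 K

Adiabatic: T₂/T₁ = (P₂/P₁)^((γ−1)/γ).
T₂ = 281 × (38.3/1.32)^(2/7) = 735.5 K.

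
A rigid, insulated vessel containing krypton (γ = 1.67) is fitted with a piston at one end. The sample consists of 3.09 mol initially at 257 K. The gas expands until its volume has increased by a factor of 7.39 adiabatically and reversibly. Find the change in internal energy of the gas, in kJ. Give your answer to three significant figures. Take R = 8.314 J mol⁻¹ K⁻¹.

Adiabatic: T₁V₁^(γ−1) = T₂V₂^(γ−1) ⇒ T₂ = T₁ (V₁/V₂)^(γ−1).
T₂ = 257 × (1/7.39)^(0.67) = 67.29 K.
Q = 0, so ΔU = W_on_gas = nCᵥΔT with Cᵥ = R/(γ−1) = 12.41 J/(mol·K).
ΔU = 3.09 × 12.41 × (67.29 − 257) = -7274 J.

ΔU ≈ -7.27 kJ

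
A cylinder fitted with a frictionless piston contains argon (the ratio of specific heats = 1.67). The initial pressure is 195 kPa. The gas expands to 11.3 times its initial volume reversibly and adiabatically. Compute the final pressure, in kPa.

Adiabatic: P₁V₁^γ = P₂V₂^γ ⇒ P₂ = P₁ (V₁/V₂)^γ.
P₂ = 195 × (1/11.3)^(1.67) = 3.399 kPa.

P₂ ≈ 3.40 kPa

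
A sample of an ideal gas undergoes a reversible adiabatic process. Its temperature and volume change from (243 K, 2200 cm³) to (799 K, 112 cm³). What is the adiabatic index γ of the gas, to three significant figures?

TV^(γ−1) = const ⇒ γ − 1 = ln(T₂/T₁) / ln(V₁/V₂).
γ = 1 + ln(799/243) / ln(2200/112) = 1.4.

γ ≈ 1.40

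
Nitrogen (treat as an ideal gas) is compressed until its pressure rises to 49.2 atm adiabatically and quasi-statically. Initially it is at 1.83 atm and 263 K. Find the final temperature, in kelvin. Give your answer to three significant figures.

T₂ ≈ 674 K

Along an adiabat T P^((1−γ)/γ) is constant, so T₂ = T₁ (P₂/P₁)^((γ−1)/γ).
For a diatomic ideal gas γ = 7/5, so (γ−1)/γ = 2/7.
T₂ = 263 × (49.2/1.83)^(2/7) = 673.6 K.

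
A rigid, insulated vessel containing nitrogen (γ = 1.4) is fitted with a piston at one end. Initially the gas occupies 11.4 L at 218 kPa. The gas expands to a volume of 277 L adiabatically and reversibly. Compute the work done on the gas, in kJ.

P₂ = P₁(V₁/V₂)^γ = 218×(11.4/277)^(1.4) = 2.504 kPa.
For a reversible adiabat, W_by_gas = (P₁V₁ − P₂V₂)/(γ−1).
W_by = (218000×0.0114 − 2504×0.277) / (0.4) = 4479 J.
W_on_gas = −W_by = -4479 J.

W ≈ -4.48 kJ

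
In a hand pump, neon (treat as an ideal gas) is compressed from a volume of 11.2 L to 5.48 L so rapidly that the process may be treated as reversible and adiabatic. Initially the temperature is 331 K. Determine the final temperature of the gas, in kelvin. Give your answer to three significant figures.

T₂ ≈ 533 K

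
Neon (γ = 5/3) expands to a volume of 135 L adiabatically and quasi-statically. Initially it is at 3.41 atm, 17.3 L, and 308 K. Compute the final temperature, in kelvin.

For a reversible adiabat TV^(γ−1) is constant, so T₂ = T₁ (V₁/V₂)^(γ−1).
T₂ = 308 × (17.3/135)^(2/3) = 78.29 K.

T₂ ≈ 78.3 K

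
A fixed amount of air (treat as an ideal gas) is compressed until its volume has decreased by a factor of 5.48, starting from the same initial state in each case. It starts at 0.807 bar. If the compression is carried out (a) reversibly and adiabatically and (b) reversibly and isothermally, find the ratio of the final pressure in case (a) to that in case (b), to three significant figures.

For a diatomic ideal gas γ = 7/5.
Isothermal: P_b = P₁(V₁/V₂) = 0.807×5.48.
Adiabatic: P_a = P₁(V₁/V₂)^γ = 0.807×5.48^(7/5).
P_a/P_b = (V₁/V₂)^(γ−1) = 5.48^(2/5) = 1.975.

P_adiabatic / P_isothermal ≈ 1.97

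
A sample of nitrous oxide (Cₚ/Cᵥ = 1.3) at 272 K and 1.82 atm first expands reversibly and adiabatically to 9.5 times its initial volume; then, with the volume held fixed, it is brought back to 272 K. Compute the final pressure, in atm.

Adiabatic step (PV^γ = const): P₂ = 1.82×(1/9.5)^(1.3) = 0.09751 atm; T₂ = 272×(1/9.5)^(0.3) = 138.4 K.
Isochoric: P₃ = P₂(T₃/T₂) = 0.09751 × (272/138.4) = 0.1916 atm.

P₃ ≈ 0.192 atm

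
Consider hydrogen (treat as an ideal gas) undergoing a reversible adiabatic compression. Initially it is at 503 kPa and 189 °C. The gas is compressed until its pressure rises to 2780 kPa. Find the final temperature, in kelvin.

Adiabatic: T₂/T₁ = (P₂/P₁)^((γ−1)/γ).
For a diatomic ideal gas γ = 7/5, so (γ−1)/γ = 2/7.
T₁ = 189 °C = 462.1 K.
T₂ = 462.1 × (2780/503)^(2/7) = 753.2 K.

T₂ ≈ 753 K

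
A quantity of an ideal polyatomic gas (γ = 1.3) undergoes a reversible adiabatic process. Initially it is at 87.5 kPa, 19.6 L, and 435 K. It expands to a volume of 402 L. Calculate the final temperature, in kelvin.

T₂ ≈ 176 K

Adiabatic: T₁V₁^(γ−1) = T₂V₂^(γ−1) ⇒ T₂ = T₁ (V₁/V₂)^(γ−1).
T₂ = 435 × (19.6/402)^(0.3) = 175.8 K.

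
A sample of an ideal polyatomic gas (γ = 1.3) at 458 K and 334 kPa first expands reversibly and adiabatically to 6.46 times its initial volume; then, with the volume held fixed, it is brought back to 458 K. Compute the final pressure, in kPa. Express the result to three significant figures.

Adiabatic step (PV^γ = const): P₂ = 334×(1/6.46)^(1.3) = 29.54 kPa; T₂ = 458×(1/6.46)^(0.3) = 261.7 K.
Isochoric: P₃ = P₂(T₃/T₂) = 29.54 × (458/261.7) = 51.7 kPa.

P₃ ≈ 51.7 kPa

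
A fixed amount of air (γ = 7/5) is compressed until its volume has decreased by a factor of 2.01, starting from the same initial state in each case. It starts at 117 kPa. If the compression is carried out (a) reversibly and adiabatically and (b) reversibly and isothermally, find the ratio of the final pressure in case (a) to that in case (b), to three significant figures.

Isothermal: P_b = P₁(V₁/V₂) = 117×2.01.
Adiabatic: P_a = P₁(V₁/V₂)^γ = 117×2.01^(7/5).
P_a/P_b = (V₁/V₂)^(γ−1) = 2.01^(2/5) = 1.322.

P_adiabatic / P_isothermal ≈ 1.32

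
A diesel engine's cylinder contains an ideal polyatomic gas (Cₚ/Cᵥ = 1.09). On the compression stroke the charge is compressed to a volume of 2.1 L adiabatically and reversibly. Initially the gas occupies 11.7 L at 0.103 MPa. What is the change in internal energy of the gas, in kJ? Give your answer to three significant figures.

P₂ = P₁(V₁/V₂)^γ = 0.103×(11.7/2.1)^(1.09) = 0.6698 MPa.
For a reversible adiabat, W_by_gas = (P₁V₁ − P₂V₂)/(γ−1).
W_by = (103000×0.0117 − 669800×0.0021) / (0.09) = -2239 J.
Q = 0 ⇒ ΔU = −W_by = 2239 J.

ΔU ≈ 2.24 kJ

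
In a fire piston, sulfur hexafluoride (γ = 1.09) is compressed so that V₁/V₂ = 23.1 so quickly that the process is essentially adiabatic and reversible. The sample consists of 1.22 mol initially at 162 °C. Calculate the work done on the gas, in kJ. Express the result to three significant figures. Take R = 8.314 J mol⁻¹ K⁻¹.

W ≈ 16.0 kJ

For a reversible adiabat TV^(γ−1) is constant, so T₂ = T₁ (V₁/V₂)^(γ−1).
T₁ = 162 °C = 435.1 K.
T₂ = 435.1 × 23.1^(0.09) = 577.3 K.
Q = 0, so ΔU = W_on_gas = nCᵥΔT with Cᵥ = R/(γ−1) = 92.38 J/(mol·K).
ΔU = 1.22 × 92.38 × (577.3 − 435.1) = 16010 J.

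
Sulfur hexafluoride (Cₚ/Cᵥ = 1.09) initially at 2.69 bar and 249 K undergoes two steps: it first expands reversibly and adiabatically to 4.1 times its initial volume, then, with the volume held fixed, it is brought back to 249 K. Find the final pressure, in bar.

Adiabatic step (PV^γ = const): P₂ = 2.69×(1/4.1)^(1.09) = 0.5779 bar; T₂ = 249×(1/4.1)^(0.09) = 219.3 K.
Isochoric: P₃ = P₂(T₃/T₂) = 0.5779 × (249/219.3) = 0.6561 bar.

P₃ ≈ 0.656 bar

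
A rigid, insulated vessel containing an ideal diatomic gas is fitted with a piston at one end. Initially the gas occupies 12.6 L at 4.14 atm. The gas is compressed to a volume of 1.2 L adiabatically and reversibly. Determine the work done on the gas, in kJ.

W ≈ 20.6 kJ

γ = 7/5 for a diatomic ideal gas.
P₂ = P₁(V₁/V₂)^γ = 4.14×(12.6/1.2)^(7/5) = 111.3 atm.
For a reversible adiabat, W_by_gas = (P₁V₁ − P₂V₂)/(γ−1).
W_by = (419500×0.0126 − 1.128×10^7×0.0012) / (2/5) = -20630 J.
W_on_gas = −W_by = 20630 J.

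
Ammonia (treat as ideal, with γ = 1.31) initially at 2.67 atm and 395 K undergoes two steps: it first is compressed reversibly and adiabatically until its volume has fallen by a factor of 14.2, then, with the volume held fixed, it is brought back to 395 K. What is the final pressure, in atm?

P₃ ≈ 37.9 atm

Adiabatic step (PV^γ = const): P₂ = 2.67×14.2^(1.31) = 86.3 atm; T₂ = 395×14.2^(0.31) = 899.1 K.
Isochoric: P₃ = P₂(T₃/T₂) = 86.3 × (395/899.1) = 37.91 atm.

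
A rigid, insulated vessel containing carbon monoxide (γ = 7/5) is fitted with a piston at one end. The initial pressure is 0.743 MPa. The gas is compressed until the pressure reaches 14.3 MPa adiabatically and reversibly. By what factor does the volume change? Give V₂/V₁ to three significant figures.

V₂/V₁ ≈ 0.121

From PV^γ = const, V₂/V₁ = (P₁/P₂)^(1/γ).
V₂/V₁ = (0.743/14.3)^(5/7) = 0.121.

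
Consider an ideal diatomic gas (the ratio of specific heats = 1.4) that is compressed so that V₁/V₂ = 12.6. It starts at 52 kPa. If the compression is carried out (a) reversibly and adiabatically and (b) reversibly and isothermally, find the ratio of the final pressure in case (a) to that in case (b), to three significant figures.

P_adiabatic / P_isothermal ≈ 2.76

Isothermal: P_b = P₁(V₁/V₂) = 52×12.6.
Adiabatic: P_a = P₁(V₁/V₂)^γ = 52×12.6^(1.4).
P_a/P_b = (V₁/V₂)^(γ−1) = 12.6^(0.4) = 2.755.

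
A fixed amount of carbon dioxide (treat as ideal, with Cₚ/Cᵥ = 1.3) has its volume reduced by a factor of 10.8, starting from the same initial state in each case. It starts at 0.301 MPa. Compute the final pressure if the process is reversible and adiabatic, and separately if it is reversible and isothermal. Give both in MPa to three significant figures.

Isothermal: P₂ = P₁(V₁/V₂) = 0.301×10.8 = 3.251 MPa.
Adiabatic: P₂ = P₁(V₁/V₂)^γ = 0.301×10.8^(1.3) = 6.638 MPa.

adiabatic: 6.64 MPa; isothermal: 3.25 MPa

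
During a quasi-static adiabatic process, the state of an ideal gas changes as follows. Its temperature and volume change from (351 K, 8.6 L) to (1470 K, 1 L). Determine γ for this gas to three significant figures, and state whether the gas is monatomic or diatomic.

TV^(γ−1) = const ⇒ γ − 1 = ln(T₂/T₁) / ln(V₁/V₂).
γ = 1 + ln(1470/351) / ln(8.6/1) = 1.666.
γ ≈ 1.67 is close to 5/3, so the gas is monatomic.

γ ≈ 1.67; monatomic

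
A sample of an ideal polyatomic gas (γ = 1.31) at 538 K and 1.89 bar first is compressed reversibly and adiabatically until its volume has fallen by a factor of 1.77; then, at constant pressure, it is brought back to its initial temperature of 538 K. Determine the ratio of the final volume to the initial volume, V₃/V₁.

V₃/V₁ ≈ 0.473

Adiabatic step: V₂/V₁ = 0.565; T₂ = T₁·1.77^(0.31) = 642.2 K.
Isobaric step: V₃/V₂ = T₃/T₂ = 538/642.2.
V₃/V₁ = (V₂/V₁)(V₃/V₂) = 0.565 × (538/642.2) = 0.4733.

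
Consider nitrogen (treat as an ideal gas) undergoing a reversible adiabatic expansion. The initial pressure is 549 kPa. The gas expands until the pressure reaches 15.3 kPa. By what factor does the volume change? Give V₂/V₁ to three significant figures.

From PV^γ = const, V₂/V₁ = (P₁/P₂)^(1/γ).
For a diatomic ideal gas γ = 7/5.
V₂/V₁ = (549/15.3)^(5/7) = 12.9.

V₂/V₁ ≈ 12.9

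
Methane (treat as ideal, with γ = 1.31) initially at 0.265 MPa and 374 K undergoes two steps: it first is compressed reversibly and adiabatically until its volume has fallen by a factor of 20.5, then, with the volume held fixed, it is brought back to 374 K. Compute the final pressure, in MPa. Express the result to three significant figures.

P₃ ≈ 5.43 MPa

Adiabatic step (PV^γ = const): P₂ = 0.265×20.5^(1.31) = 13.86 MPa; T₂ = 374×20.5^(0.31) = 953.9 K.
Isochoric: P₃ = P₂(T₃/T₂) = 13.86 × (374/953.9) = 5.433 MPa.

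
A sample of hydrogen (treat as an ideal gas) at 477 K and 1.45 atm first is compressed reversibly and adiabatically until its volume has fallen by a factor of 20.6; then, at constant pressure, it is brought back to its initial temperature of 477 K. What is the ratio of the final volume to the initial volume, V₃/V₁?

V₃/V₁ ≈ 0.0145

For a diatomic ideal gas γ = 7/5.
Adiabatic step: V₂/V₁ = 0.04854; T₂ = T₁·20.6^(2/5) = 1600 K.
Isobaric step: V₃/V₂ = T₃/T₂ = 477/1600.
V₃/V₁ = (V₂/V₁)(V₃/V₂) = 0.04854 × (477/1600) = 0.01447.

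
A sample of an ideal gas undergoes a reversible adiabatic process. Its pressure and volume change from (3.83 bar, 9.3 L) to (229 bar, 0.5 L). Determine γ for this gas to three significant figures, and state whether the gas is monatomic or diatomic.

PV^γ = const ⇒ γ = ln(P₂/P₁) / ln(V₁/V₂).
γ = ln(229/3.83) / ln(9.3/0.5) = 1.399.
γ ≈ 1.40 is close to 7/5, so the gas is diatomic.

γ ≈ 1.40; diatomic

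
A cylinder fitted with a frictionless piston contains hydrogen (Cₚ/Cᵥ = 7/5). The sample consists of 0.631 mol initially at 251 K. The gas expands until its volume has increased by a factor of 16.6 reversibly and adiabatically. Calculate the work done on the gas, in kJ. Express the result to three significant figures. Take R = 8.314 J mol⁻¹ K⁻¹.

W ≈ -2.22 kJ

Adiabatic: T₁V₁^(γ−1) = T₂V₂^(γ−1) ⇒ T₂ = T₁ (V₁/V₂)^(γ−1).
T₂ = 251 × (1/16.6)^(2/5) = 81.59 K.
Q = 0, so ΔU = W_on_gas = nCᵥΔT with Cᵥ = R/(γ−1) = 20.79 J/(mol·K).
ΔU = 0.631 × 20.79 × (81.59 − 251) = -2222 J.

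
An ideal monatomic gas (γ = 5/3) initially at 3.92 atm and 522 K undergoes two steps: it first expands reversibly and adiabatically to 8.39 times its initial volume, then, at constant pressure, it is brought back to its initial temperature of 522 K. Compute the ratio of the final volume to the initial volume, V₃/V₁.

Adiabatic step: V₂/V₁ = 8.39; T₂ = T₁·(1/8.39)^(2/3) = 126.4 K.
Isobaric step: V₃/V₂ = T₃/T₂ = 522/126.4.
V₃/V₁ = (V₂/V₁)(V₃/V₂) = 8.39 × (522/126.4) = 34.64.

V₃/V₁ ≈ 34.6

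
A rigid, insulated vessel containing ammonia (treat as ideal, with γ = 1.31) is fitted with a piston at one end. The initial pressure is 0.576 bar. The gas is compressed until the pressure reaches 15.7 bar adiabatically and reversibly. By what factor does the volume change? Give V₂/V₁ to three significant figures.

From PV^γ = const, V₂/V₁ = (P₁/P₂)^(1/γ).
V₂/V₁ = (0.576/15.7)^(0.763) = 0.08021.

V₂/V₁ ≈ 0.0802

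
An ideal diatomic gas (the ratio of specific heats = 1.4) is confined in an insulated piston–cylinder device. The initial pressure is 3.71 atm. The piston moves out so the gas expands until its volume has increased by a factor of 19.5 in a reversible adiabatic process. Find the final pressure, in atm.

Adiabatic: P₁V₁^γ = P₂V₂^γ ⇒ P₂ = P₁ (V₁/V₂)^γ.
P₂ = 3.71 × (1/19.5)^(1.4) = 0.05799 atm.

P₂ ≈ 0.0580 atm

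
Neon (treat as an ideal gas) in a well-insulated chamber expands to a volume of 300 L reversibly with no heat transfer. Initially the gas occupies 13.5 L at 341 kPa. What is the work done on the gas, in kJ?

γ = 5/3 for a monatomic ideal gas.
P₂ = P₁(V₁/V₂)^γ = 341×(13.5/300)^(5/3) = 1.941 kPa.
For a reversible adiabat, W_by_gas = (P₁V₁ − P₂V₂)/(γ−1).
W_by = (341000×0.0135 − 1941×0.3) / (2/3) = 6032 J.
W_on_gas = −W_by = -6032 J.

W ≈ -6.03 kJ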